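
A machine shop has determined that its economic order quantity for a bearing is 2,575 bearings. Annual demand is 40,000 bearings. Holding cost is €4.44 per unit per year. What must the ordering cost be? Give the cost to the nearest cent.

The basic EOQ model gives Q* = √(2DS/H); rearrange for the unknown.
From Q* = √(2DS/H): S = Q*²H / (2D) = 2,575² × 4.44 / (2 × 40,000) = 367.9997.

S ≈ €368.00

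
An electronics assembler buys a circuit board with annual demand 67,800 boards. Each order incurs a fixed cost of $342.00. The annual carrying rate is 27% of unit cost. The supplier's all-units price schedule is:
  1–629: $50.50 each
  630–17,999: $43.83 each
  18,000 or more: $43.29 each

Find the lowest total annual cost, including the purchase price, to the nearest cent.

Holding cost per unit per year at price C is H = 0.27·C.
Evaluate total cost at each tier's feasible EOQ or, if the EOQ is below the tier, at the tier's minimum quantity.
Tier 1 ($50.50): EOQ = 1844.2 exceeds tier's upper bound 629, so this tier is dominated.
EOQ at $43.83 = 1979.6 (feasible in tier 2): TC = 67,800×$43.83 + (67,800/1979.6)×342 + (1979.6/2)×0.27×$43.83 = $2,995,100.67.
EOQ at $43.29 = 1991.9 < 18000, so use break Q=18000: TC = 67,800×$43.29 + (67,800/18000.0)×342 + (18000.0/2)×0.27×$43.29 = $3,041,544.90.
Lowest total cost among the candidates is at Q = 1979.6.

TC* ≈ $2,995,100.67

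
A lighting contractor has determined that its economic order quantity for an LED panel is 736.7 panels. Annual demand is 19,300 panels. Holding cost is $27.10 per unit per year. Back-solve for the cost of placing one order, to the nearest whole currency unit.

S ≈ $381

The basic EOQ model gives Q* = √(2DS/H); rearrange for the unknown.
From Q* = √(2DS/H): S = Q*²H / (2D) = 736.7² × 27.1 / (2 × 19,300) = 381.0336.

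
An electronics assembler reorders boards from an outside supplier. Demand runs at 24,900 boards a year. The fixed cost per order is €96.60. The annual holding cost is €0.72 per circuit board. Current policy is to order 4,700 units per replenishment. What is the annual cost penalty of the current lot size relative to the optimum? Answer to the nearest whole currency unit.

EOQ = √(2DS/H) = √(2 × 24,900 × 96.6 / 0.72) ≈ 2584.86.
Cost at Q* = (D/Q*)S + (Q*/2)H = √(2DSH) ≈ €1,861.10.
Cost at Q = 4,700: (24,900/4,700)×96.6 + (4,700/2)×0.72 = €511.77 + €1,692.00 = €2,203.77.
Excess = €2,203.77 − €1,861.10 = €342.68.

Extra cost ≈ €343 per year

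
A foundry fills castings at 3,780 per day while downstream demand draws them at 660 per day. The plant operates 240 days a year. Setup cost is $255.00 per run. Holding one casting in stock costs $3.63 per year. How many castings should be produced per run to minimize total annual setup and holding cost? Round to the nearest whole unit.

Annual demand D = 660 × 240 = 158,400.
Production build-up factor (1 − d/p) = 1 − 660/3,780 = 0.8254.
Q* = √(2DS / (H(1 − d/p))) = √(2 × 158,400 × 255 / (3.63 × 0.8254)).
= √(80,784,000 / 2.9962) ≈ 5192.517.

Q* ≈ 5,193 castings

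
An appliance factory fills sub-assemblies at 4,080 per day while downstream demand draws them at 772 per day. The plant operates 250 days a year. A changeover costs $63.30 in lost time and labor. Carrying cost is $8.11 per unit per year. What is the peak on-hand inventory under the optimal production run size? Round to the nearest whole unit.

I_max ≈ 1,563 sub-assemblies

Annual demand D = 772 × 250 = 193,000.
Production build-up factor (1 − d/p) = 1 − 772/4,080 = 0.8108.
Q* = √(2DS / (H(1 − d/p))) = √(2 × 193,000 × 63.3 / (8.11 × 0.8108)).
= √(24,433,800 / 6.5755) ≈ 1927.669.
Maximum inventory = Q*(1 − d/p) = 1927.669 × 0.8108 ≈ 1562.924.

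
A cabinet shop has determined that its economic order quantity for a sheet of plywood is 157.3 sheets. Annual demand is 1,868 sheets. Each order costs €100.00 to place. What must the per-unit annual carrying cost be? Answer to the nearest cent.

H ≈ €15.10

Invert the EOQ relation Q*² = 2DS/H.
From Q* = √(2DS/H): H = 2DS / Q*² = 2 × 1,868 × 100 / 157.3² = 15.0990.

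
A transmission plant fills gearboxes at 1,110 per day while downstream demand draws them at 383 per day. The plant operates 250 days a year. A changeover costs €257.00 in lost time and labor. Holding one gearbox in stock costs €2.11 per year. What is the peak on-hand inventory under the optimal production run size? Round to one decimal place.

I_max ≈ 3,908.5 gearboxes

Annual demand D = 383 × 250 = 95,750.
Production build-up factor (1 − d/p) = 1 − 383/1,110 = 0.6550.
Q* = √(2DS / (H(1 − d/p))) = √(2 × 95,750 × 257 / (2.11 × 0.6550)).
= √(49,215,500 / 1.382) ≈ 5967.659.
Maximum inventory = Q*(1 − d/p) = 5967.659 × 0.6550 ≈ 3908.548.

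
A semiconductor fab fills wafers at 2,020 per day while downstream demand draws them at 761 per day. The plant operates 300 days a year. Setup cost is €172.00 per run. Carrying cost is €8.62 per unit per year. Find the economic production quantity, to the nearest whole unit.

Q* ≈ 3,823 wafers

Annual demand D = 761 × 300 = 228,300.
Production build-up factor (1 − d/p) = 1 − 761/2,020 = 0.6233.
Q* = √(2DS / (H(1 − d/p))) = √(2 × 228,300 × 172 / (8.62 × 0.6233)).
= √(78,535,200 / 5.3726) ≈ 3823.326.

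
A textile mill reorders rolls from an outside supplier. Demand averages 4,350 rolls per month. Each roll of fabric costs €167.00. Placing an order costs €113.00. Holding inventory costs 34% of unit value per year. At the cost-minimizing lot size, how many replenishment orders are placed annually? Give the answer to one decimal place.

N ≈ 114.5 orders per year

Annual demand D = 4,350 × 12 = 52,200.
Holding cost H = 0.34 × €167.00 = €56.7800 per unit per year.
EOQ = √(2DS/H) = √(2 × 52,200 × 113 / 56.78) ≈ 455.82.
Orders per year = D / Q* = 52,200 / 455.82 ≈ 114.519.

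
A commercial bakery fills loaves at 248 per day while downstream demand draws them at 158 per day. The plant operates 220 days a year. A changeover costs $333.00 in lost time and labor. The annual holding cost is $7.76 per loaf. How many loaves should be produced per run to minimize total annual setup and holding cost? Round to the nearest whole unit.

Annual demand D = 158 × 220 = 34,760.
Production build-up factor (1 − d/p) = 1 − 158/248 = 0.3629.
Q* = √(2DS / (H(1 − d/p))) = √(2 × 34,760 × 333 / (7.76 × 0.3629)).
= √(23,150,160 / 2.8161) ≈ 2867.152.

Q* ≈ 2,867 loaves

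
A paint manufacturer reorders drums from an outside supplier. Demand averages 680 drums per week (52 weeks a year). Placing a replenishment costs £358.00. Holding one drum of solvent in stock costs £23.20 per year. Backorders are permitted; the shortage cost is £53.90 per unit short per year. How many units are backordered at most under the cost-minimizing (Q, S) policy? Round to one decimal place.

S* ≈ 376.0 drums

Annual demand D = 680 × 52 = 35,360.
With planned backorders, Q* = √(2DS/H) · √((H+B)/B).
√(2DS/H) = √(2 × 35,360 × 358 / 23.2) = 1044.645.
√((H+B)/B) = √((23.2+53.9)/53.9) = 1.1960.
Q* ≈ 1249.400.
S* = Q* · H/(H+B) = 1249.400 × 23.2/77.1 ≈ 375.954.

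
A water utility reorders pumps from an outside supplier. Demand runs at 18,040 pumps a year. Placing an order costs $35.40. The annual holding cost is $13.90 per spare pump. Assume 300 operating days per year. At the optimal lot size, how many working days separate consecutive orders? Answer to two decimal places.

EOQ = √(2DS/H) = √(2 × 18,040 × 35.4 / 13.9) ≈ 303.13.
Cycle time = Q*/D × 300 = 303.13 / 18,040 × 300 ≈ 5.041 days.

T ≈ 5.04 days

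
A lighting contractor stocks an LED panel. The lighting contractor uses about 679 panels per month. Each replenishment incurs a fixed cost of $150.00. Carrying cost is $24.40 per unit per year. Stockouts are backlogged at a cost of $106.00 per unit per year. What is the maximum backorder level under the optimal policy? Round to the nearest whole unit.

S* ≈ 66 panels

Annual demand D = 679 × 12 = 8,148.
With planned backorders, Q* = √(2DS/H) · √((H+B)/B).
√(2DS/H) = √(2 × 8,148 × 150 / 24.4) = 316.513.
√((H+B)/B) = √((24.4+106)/106) = 1.1091.
Q* ≈ 351.057.
S* = Q* · H/(H+B) = 351.057 × 24.4/130.4 ≈ 65.688.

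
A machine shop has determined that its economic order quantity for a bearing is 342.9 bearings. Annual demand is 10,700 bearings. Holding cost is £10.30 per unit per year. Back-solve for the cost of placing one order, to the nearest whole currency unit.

The basic EOQ model gives Q* = √(2DS/H); rearrange for the unknown.
From Q* = √(2DS/H): S = Q*²H / (2D) = 342.9² × 10.3 / (2 × 10,700) = 56.5924.

S ≈ £57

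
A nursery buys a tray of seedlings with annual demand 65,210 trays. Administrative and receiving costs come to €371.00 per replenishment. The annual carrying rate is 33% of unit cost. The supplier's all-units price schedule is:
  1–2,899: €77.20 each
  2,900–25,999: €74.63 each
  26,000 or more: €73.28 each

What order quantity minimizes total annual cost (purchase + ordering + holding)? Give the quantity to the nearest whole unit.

Holding cost per unit per year at price C is H = 0.33·C.
Evaluate total cost at each tier's feasible EOQ or, if the EOQ is below the tier, at the tier's minimum quantity.
EOQ at €77.20 = 1378.1 (feasible in tier 1): TC = 65,210×€77.20 + (65,210/1378.1)×371 + (1378.1/2)×0.33×€77.20 = €5,069,321.50.
EOQ at €74.63 = 1401.7 < 2900, so use break Q=2900: TC = 65,210×€74.63 + (65,210/2900.0)×371 + (2900.0/2)×0.33×€74.63 = €4,910,675.14.
EOQ at €73.28 = 1414.5 < 26000, so use break Q=26000: TC = 65,210×€73.28 + (65,210/26000.0)×371 + (26000.0/2)×0.33×€73.28 = €5,093,890.50.
Lowest total cost is €4,910,675.14 at Q = 2900.0.

Q* ≈ 2,900 trays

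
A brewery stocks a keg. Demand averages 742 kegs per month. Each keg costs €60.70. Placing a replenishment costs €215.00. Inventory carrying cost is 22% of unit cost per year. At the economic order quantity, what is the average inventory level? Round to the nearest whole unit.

Average inventory ≈ 268 kegs

Annual demand D = 742 × 12 = 8,904.
Holding cost H = 0.22 × €60.70 = €13.3540 per unit per year.
The optimal lot size = √(2DS/H) = √(2 × 8,904 × 215 / 13.354) ≈ 535.45.
Average inventory = Q*/2 ≈ 535.45 / 2 = 267.726.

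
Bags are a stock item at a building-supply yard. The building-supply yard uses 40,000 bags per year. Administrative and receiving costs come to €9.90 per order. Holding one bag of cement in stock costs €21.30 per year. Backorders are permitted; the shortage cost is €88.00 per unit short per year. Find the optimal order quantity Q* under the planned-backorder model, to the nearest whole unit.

Q* ≈ 215 bags

With planned backorders, Q* = √(2DS/H) · √((H+B)/B).
√(2DS/H) = √(2 × 40,000 × 9.9 / 21.3) = 192.829.
√((H+B)/B) = √((21.3+88)/88) = 1.1145.
Q* ≈ 214.903.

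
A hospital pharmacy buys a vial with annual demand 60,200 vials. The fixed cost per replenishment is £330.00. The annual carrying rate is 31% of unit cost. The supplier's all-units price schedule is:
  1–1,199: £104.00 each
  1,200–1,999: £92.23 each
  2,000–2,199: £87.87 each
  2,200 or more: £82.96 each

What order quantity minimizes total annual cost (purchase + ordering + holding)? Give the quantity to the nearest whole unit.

Holding cost per unit per year at price C is H = 0.31·C.
Candidates are each tier's EOQ (if it falls in that tier) and each price-break quantity.
EOQ at £104.00 = 1110.1 (feasible in tier 1): TC = 60,200×£104.00 + (60,200/1110.1)×330 + (1110.1/2)×0.31×£104.00 = £6,296,590.50.
EOQ at £92.23 = 1178.8 < 1200, so use break Q=1200: TC = 60,200×£92.23 + (60,200/1200.0)×330 + (1200.0/2)×0.31×£92.23 = £5,585,955.78.
EOQ at £87.87 = 1207.7 < 2000, so use break Q=2000: TC = 60,200×£87.87 + (60,200/2000.0)×330 + (2000.0/2)×0.31×£87.87 = £5,326,946.70.
EOQ at £82.96 = 1243.0 < 2200, so use break Q=2200: TC = 60,200×£82.96 + (60,200/2200.0)×330 + (2200.0/2)×0.31×£82.96 = £5,031,511.36.
Lowest total cost is £5,031,511.36 at Q = 2200.0.

Q* ≈ 2,200 vials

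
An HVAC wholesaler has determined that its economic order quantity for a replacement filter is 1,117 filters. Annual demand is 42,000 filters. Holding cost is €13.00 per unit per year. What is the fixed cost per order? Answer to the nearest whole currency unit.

S ≈ €193

Squaring Q* = √(2DS/H) gives Q*² = 2DS/H.
From Q* = √(2DS/H): S = Q*²H / (2D) = 1,117² × 13 / (2 × 42,000) = 193.0947.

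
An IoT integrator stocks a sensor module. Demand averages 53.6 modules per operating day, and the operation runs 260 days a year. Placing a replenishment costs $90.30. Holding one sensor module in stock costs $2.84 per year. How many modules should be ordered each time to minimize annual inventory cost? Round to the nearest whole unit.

Annual demand D = 53.6 × 260 = 13,936.
EOQ = √(2DS / H) = √(2 × 13,936 × 90.3 / 2.84).
= √(2,516,841.6 / 2.84) = √886,211.831 ≈ 941.388.

Q* ≈ 941 modules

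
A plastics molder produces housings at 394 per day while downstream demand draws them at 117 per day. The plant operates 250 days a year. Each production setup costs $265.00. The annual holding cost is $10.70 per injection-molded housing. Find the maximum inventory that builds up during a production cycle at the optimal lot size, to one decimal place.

I_max ≈ 1,009.3 housings

Annual demand D = 117 × 250 = 29,250.
Production build-up factor (1 − d/p) = 1 − 117/394 = 0.7030.
Q* = √(2DS / (H(1 − d/p))) = √(2 × 29,250 × 265 / (10.7 × 0.7030)).
= √(15,502,500 / 7.5226) ≈ 1435.546.
Maximum inventory = Q*(1 − d/p) = 1435.546 × 0.7030 ≈ 1009.255.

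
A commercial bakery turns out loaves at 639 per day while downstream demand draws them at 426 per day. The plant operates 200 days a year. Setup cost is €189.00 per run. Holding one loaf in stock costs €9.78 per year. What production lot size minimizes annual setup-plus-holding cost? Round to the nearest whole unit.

Annual demand D = 426 × 200 = 85,200.
Production build-up factor (1 − d/p) = 1 − 426/639 = 0.3333.
Q* = √(2DS / (H(1 − d/p))) = √(2 × 85,200 × 189 / (9.78 × 0.3333)).
= √(32,205,600 / 3.26) ≈ 3143.091.

Q* ≈ 3,143 loaves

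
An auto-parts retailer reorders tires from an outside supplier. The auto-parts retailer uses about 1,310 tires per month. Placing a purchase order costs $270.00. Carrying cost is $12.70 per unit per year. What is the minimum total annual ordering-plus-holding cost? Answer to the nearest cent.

TC* ≈ $10,383.05

Annual demand D = 1,310 × 12 = 15,720.
Q* = √(2DS/H) = √(2 × 15,720 × 270 / 12.7) ≈ 817.56.
At Q*, ordering cost (D/Q*)S equals holding cost (Q*/2)H, each = √(DSH/2).
Minimum total = √(2DSH) = √(2 × 15,720 × 270 × 12.7) ≈ 10383.052.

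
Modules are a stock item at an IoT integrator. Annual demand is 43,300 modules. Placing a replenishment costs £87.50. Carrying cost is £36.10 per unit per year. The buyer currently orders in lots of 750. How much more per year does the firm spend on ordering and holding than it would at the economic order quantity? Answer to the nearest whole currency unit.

EOQ = √(2DS/H) = √(2 × 43,300 × 87.5 / 36.1) ≈ 458.15.
Cost at Q* = (D/Q*)S + (Q*/2)H = √(2DSH) ≈ £16,539.28.
Cost at Q = 750: (43,300/750)×87.5 + (750/2)×36.1 = £5,051.67 + £13,537.50 = £18,589.17.
Excess = £18,589.17 − £16,539.28 = £2,049.89.

Extra cost ≈ £2,050 per year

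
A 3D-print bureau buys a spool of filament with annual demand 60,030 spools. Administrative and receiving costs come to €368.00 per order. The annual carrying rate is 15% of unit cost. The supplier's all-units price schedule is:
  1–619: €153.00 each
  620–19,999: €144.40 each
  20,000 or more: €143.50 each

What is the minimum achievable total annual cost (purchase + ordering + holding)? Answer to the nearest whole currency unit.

TC* ≈ €8,699,267

Holding cost per unit per year at price C is H = 0.15·C.
Evaluate total cost at each tier's feasible EOQ or, if the EOQ is below the tier, at the tier's minimum quantity.
Tier 1 (€153.00): EOQ = 1387.5 exceeds tier's upper bound 619, so this tier is dominated.
EOQ at €144.40 = 1428.2 (feasible in tier 2): TC = 60,030×€144.40 + (60,030/1428.2)×368 + (1428.2/2)×0.15×€144.40 = €8,699,267.16.
EOQ at €143.50 = 1432.7 < 20000, so use break Q=20000: TC = 60,030×€143.50 + (60,030/20000.0)×368 + (20000.0/2)×0.15×€143.50 = €8,830,659.55.
Lowest total cost among the candidates is at Q = 1428.2.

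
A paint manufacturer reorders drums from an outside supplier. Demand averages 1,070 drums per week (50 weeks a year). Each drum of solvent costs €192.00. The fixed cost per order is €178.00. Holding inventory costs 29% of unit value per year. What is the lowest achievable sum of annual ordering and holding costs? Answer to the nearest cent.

Annual demand D = 1,070 × 50 = 53,500.
Holding cost H = 0.29 × €192.00 = €55.6800 per unit per year.
The optimal lot size = √(2DS/H) = √(2 × 53,500 × 178 / 55.68) ≈ 584.86.
At Q*, ordering cost (D/Q*)S equals holding cost (Q*/2)H, each = √(DSH/2).
Minimum total = √(2DSH) = √(2 × 53,500 × 178 × 55.68) ≈ 32565.032.

TC* ≈ €32,565.03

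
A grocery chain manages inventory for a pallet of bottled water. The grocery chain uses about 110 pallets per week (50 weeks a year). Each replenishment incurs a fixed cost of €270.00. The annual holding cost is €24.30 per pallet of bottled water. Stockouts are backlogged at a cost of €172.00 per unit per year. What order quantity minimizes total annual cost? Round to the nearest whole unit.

Q* ≈ 373 pallets

Annual demand D = 110 × 50 = 5,500.
With planned backorders, Q* = √(2DS/H) · √((H+B)/B).
√(2DS/H) = √(2 × 5,500 × 270 / 24.3) = 349.603.
√((H+B)/B) = √((24.3+172)/172) = 1.0683.
Q* ≈ 373.483.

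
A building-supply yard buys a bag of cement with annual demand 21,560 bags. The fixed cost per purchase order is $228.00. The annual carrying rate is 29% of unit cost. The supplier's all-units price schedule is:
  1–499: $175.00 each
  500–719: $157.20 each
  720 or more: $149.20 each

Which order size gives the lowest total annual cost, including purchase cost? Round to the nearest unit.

Holding cost per unit per year at price C is H = 0.29·C.
Evaluate total cost at each tier's feasible EOQ or, if the EOQ is below the tier, at the tier's minimum quantity.
EOQ at $175.00 = 440.1 (feasible in tier 1): TC = 21,560×$175.00 + (21,560/440.1)×228 + (440.1/2)×0.29×$175.00 = $3,795,337.00.
EOQ at $157.20 = 464.4 < 500, so use break Q=500: TC = 21,560×$157.20 + (21,560/500.0)×228 + (500.0/2)×0.29×$157.20 = $3,410,460.36.
EOQ at $149.20 = 476.7 < 720, so use break Q=720: TC = 21,560×$149.20 + (21,560/720.0)×228 + (720.0/2)×0.29×$149.20 = $3,239,155.81.
Lowest total cost is $3,239,155.81 at Q = 720.0.

Q* ≈ 720 bags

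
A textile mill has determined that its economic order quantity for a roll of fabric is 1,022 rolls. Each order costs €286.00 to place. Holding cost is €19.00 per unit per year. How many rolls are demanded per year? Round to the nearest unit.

The basic EOQ model gives Q* = √(2DS/H); rearrange for the unknown.
From Q* = √(2DS/H): D = Q*²H / (2S) = 1,022² × 19 / (2 × 286) = 34694.399.

D ≈ 34,694 rolls per year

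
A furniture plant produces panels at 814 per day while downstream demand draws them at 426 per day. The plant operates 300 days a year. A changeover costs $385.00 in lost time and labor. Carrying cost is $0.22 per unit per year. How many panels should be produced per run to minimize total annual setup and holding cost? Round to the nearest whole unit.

Annual demand D = 426 × 300 = 127,800.
Production build-up factor (1 − d/p) = 1 − 426/814 = 0.4767.
Q* = √(2DS / (H(1 − d/p))) = √(2 × 127,800 × 385 / (0.22 × 0.4767)).
= √(98,406,000 / 0.1049) ≈ 30633.441.

Q* ≈ 30,633 panels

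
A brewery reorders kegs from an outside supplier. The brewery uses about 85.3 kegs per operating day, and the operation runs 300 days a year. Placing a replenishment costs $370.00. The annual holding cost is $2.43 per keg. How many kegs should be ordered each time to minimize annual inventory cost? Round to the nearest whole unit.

Annual demand D = 85.3 × 300 = 25,590.
EOQ = √(2DS / H) = √(2 × 25,590 × 370 / 2.43).
= √(18,936,600 / 2.43) = √7,792,839.5062 ≈ 2791.566.

Q* ≈ 2,792 kegs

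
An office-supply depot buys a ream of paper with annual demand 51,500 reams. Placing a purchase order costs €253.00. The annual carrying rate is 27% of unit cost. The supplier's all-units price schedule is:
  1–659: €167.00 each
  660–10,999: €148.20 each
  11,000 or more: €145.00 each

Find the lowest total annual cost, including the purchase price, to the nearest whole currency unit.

TC* ≈ €7,664,591

Holding cost per unit per year at price C is H = 0.27·C.
For each price level, check whether its EOQ is feasible; otherwise the best quantity at that price is the breakpoint.
Tier 1 (€167.00): EOQ = 760.2 exceeds tier's upper bound 659, so this tier is dominated.
EOQ at €148.20 = 807.0 (feasible in tier 2): TC = 51,500×€148.20 + (51,500/807.0)×253 + (807.0/2)×0.27×€148.20 = €7,664,591.25.
EOQ at €145.00 = 815.9 < 11000, so use break Q=11000: TC = 51,500×€145.00 + (51,500/11000.0)×253 + (11000.0/2)×0.27×€145.00 = €7,684,009.50.
Lowest total cost among the candidates is at Q = 807.0.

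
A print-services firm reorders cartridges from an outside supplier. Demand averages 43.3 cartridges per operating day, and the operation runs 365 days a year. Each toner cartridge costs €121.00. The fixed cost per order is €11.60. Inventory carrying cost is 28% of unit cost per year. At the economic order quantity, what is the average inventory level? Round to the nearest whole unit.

Average inventory ≈ 52 cartridges

Annual demand D = 43.3 × 365 = 15,804.5.
Holding cost H = 0.28 × €121.00 = €33.8800 per unit per year.
EOQ = √(2DS/H) = √(2 × 15,804.5 × 11.6 / 33.88) ≈ 104.03.
Average inventory = Q*/2 ≈ 104.03 / 2 = 52.015.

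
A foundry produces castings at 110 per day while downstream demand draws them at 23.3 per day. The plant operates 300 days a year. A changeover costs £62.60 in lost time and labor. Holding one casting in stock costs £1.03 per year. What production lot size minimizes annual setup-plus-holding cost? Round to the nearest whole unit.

Annual demand D = 23.3 × 300 = 6,990.
Production build-up factor (1 − d/p) = 1 − 23.3/110 = 0.7882.
Q* = √(2DS / (H(1 − d/p))) = √(2 × 6,990 × 62.6 / (1.03 × 0.7882)).
= √(875,148 / 0.8118) ≈ 1038.267.

Q* ≈ 1,038 castings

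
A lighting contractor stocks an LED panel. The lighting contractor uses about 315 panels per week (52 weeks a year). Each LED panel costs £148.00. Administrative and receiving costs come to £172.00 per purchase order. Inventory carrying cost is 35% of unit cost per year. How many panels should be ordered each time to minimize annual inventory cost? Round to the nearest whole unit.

Annual demand D = 315 × 52 = 16,380.
Holding cost H = 0.35 × £148.00 = £51.8000 per unit per year.
EOQ = √(2DS / H) = √(2 × 16,380 × 172 / 51.8).
= √(5,634,720 / 51.8) = √108,778.3784 ≈ 329.816.

Q* ≈ 330 panels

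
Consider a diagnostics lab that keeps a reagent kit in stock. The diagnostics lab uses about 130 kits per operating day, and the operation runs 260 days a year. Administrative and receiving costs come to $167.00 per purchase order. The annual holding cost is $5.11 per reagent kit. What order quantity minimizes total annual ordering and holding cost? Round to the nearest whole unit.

Q* ≈ 1,486 kits

Annual demand D = 130 × 260 = 33,800.
EOQ = √(2DS / H) = √(2 × 33,800 × 167 / 5.11).
= √(11,289,200 / 5.11) = √2,209,236.7906 ≈ 1486.350.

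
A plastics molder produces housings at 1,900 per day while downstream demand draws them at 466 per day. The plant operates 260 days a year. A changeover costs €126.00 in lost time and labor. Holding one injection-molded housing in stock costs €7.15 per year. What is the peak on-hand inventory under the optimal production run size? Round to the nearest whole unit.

I_max ≈ 1,795 housings

Annual demand D = 466 × 260 = 121,160.
Production build-up factor (1 − d/p) = 1 − 466/1,900 = 0.7547.
Q* = √(2DS / (H(1 − d/p))) = √(2 × 121,160 × 126 / (7.15 × 0.7547)).
= √(30,532,320 / 5.3964) ≈ 2378.642.
Maximum inventory = Q*(1 − d/p) = 2378.642 × 0.7547 ≈ 1795.249.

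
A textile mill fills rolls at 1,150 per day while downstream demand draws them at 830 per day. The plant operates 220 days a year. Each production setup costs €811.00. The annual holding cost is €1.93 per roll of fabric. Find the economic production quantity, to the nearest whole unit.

Annual demand D = 830 × 220 = 182,600.
Production build-up factor (1 − d/p) = 1 − 830/1,150 = 0.2783.
Q* = √(2DS / (H(1 − d/p))) = √(2 × 182,600 × 811 / (1.93 × 0.2783)).
= √(296,177,200 / 0.537) ≈ 23483.947.

Q* ≈ 23,484 rolls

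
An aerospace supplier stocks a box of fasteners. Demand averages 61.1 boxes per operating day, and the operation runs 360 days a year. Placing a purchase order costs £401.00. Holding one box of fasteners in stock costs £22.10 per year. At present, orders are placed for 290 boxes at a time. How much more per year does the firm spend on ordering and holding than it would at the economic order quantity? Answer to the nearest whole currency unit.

Annual demand D = 61.1 × 360 = 21,996.
EOQ = √(2DS/H) = √(2 × 21,996 × 401 / 22.1) ≈ 893.43.
Cost at Q* = (D/Q*)S + (Q*/2)H = √(2DSH) ≈ £19,744.91.
Cost at Q = 290: (21,996/290)×401 + (290/2)×22.1 = £30,415.16 + £3,204.50 = £33,619.66.
Excess = £33,619.66 − £19,744.91 = £13,874.75.

Extra cost ≈ £13,875 per year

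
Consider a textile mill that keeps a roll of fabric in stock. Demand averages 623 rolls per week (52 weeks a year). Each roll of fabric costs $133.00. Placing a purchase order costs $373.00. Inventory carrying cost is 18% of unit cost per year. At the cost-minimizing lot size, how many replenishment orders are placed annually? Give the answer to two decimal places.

N ≈ 32.24 orders per year

Annual demand D = 623 × 52 = 32,396.
Holding cost H = 0.18 × $133.00 = $23.9400 per unit per year.
Q* = √(2DS/H) = √(2 × 32,396 × 373 / 23.94) ≈ 1004.74.
Orders per year = D / Q* = 32,396 / 1004.74 ≈ 32.243.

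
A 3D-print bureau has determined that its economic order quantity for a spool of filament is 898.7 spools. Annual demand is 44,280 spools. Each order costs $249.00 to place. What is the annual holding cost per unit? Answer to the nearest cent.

Invert the EOQ relation Q*² = 2DS/H.
From Q* = √(2DS/H): H = 2DS / Q*² = 2 × 44,280 × 249 / 898.7² = 27.3028.

H ≈ $27.30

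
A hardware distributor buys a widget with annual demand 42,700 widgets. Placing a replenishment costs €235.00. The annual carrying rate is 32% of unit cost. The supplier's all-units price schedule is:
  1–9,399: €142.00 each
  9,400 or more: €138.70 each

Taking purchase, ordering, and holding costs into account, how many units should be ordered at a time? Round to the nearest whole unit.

Q* ≈ 665 widgets

Holding cost per unit per year at price C is H = 0.32·C.
For each price level, check whether its EOQ is feasible; otherwise the best quantity at that price is the breakpoint.
EOQ at €142.00 = 664.6 (feasible in tier 1): TC = 42,700×€142.00 + (42,700/664.6)×235 + (664.6/2)×0.32×€142.00 = €6,093,598.27.
EOQ at €138.70 = 672.4 < 9400, so use break Q=9400: TC = 42,700×€138.70 + (42,700/9400.0)×235 + (9400.0/2)×0.32×€138.70 = €6,132,162.30.
Lowest total cost is €6,093,598.27 at Q = 664.6.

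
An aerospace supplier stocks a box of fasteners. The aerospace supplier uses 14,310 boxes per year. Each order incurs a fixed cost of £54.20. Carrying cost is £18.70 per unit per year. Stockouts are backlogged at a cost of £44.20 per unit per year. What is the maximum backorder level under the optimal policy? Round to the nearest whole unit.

S* ≈ 102 boxes

With planned backorders, Q* = √(2DS/H) · √((H+B)/B).
√(2DS/H) = √(2 × 14,310 × 54.2 / 18.7) = 288.014.
√((H+B)/B) = √((18.7+44.2)/44.2) = 1.1929.
Q* ≈ 343.580.
S* = Q* · H/(H+B) = 343.580 × 18.7/62.9 ≈ 102.145.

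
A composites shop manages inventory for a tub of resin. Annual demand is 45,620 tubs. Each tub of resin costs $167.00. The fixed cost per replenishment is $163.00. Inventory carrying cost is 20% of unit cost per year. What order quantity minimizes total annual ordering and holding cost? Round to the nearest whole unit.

Holding cost H = 0.20 × $167.00 = $33.4000 per unit per year.
EOQ = √(2DS / H) = √(2 × 45,620 × 163 / 33.4).
= √(14,872,120 / 33.4) = √445,273.0539 ≈ 667.288.

Q* ≈ 667 tubs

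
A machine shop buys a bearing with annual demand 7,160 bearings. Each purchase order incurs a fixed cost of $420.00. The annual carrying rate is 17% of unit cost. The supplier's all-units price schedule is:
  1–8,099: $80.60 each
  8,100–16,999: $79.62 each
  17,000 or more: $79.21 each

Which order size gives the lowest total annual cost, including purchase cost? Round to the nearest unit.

Holding cost per unit per year at price C is H = 0.17·C.
Candidates are each tier's EOQ (if it falls in that tier) and each price-break quantity.
EOQ at $80.60 = 662.5 (feasible in tier 1): TC = 7,160×$80.60 + (7,160/662.5)×420 + (662.5/2)×0.17×$80.60 = $586,173.96.
EOQ at $79.62 = 666.6 < 8100, so use break Q=8100: TC = 7,160×$79.62 + (7,160/8100.0)×420 + (8100.0/2)×0.17×$79.62 = $625,268.83.
EOQ at $79.21 = 668.3 < 17000, so use break Q=17000: TC = 7,160×$79.21 + (7,160/17000.0)×420 + (17000.0/2)×0.17×$79.21 = $681,778.94.
Lowest total cost is $586,173.96 at Q = 662.5.

Q* ≈ 663 bearings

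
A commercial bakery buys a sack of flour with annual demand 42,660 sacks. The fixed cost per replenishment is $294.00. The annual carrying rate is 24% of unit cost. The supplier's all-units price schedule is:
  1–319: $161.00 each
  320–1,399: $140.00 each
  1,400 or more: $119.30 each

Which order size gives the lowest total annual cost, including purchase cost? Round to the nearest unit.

Q* ≈ 1,400 sacks

Holding cost per unit per year at price C is H = 0.24·C.
For each price level, check whether its EOQ is feasible; otherwise the best quantity at that price is the breakpoint.
Tier 1 ($161.00): EOQ = 805.7 exceeds tier's upper bound 319, so this tier is dominated.
EOQ at $140.00 = 864.0 (feasible in tier 2): TC = 42,660×$140.00 + (42,660/864.0)×294 + (864.0/2)×0.24×$140.00 = $6,001,431.45.
EOQ at $119.30 = 936.0 < 1400, so use break Q=1400: TC = 42,660×$119.30 + (42,660/1400.0)×294 + (1400.0/2)×0.24×$119.30 = $5,118,339.00.
Lowest total cost is $5,118,339.00 at Q = 1400.0.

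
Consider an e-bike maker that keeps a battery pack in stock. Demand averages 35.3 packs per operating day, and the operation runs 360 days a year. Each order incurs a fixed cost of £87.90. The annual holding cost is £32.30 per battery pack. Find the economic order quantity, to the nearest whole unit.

Annual demand D = 35.3 × 360 = 12,708.
EOQ = √(2DS / H) = √(2 × 12,708 × 87.9 / 32.3).
= √(2,234,066.4 / 32.3) = √69,166.1424 ≈ 262.995.

Q* ≈ 263 packs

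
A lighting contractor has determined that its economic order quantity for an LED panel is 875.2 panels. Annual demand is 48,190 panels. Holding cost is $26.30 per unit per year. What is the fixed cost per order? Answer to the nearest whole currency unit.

S ≈ $209

Invert the EOQ relation Q*² = 2DS/H.
From Q* = √(2DS/H): S = Q*²H / (2D) = 875.2² × 26.3 / (2 × 48,190) = 209.0179.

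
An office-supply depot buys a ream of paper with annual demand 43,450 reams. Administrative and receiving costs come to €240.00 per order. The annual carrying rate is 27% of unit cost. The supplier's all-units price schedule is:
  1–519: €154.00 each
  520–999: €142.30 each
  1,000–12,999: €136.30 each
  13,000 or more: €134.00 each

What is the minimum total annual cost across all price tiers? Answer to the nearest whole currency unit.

TC* ≈ €5,951,064

Holding cost per unit per year at price C is H = 0.27·C.
Evaluate total cost at each tier's feasible EOQ or, if the EOQ is below the tier, at the tier's minimum quantity.
Tier 1 (€154.00): EOQ = 708.2 exceeds tier's upper bound 519, so this tier is dominated.
EOQ at €142.30 = 736.8 (feasible in tier 2): TC = 43,450×€142.30 + (43,450/736.8)×240 + (736.8/2)×0.27×€142.30 = €6,211,242.39.
EOQ at €136.30 = 752.8 < 1000, so use break Q=1000: TC = 43,450×€136.30 + (43,450/1000.0)×240 + (1000.0/2)×0.27×€136.30 = €5,951,063.50.
EOQ at €134.00 = 759.2 < 13000, so use break Q=13000: TC = 43,450×€134.00 + (43,450/13000.0)×240 + (13000.0/2)×0.27×€134.00 = €6,058,272.15.
Lowest total cost among the candidates is at Q = 1000.0.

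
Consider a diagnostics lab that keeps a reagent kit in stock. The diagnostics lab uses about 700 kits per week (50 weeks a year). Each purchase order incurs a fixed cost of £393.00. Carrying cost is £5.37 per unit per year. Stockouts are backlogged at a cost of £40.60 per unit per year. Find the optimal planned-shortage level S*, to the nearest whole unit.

S* ≈ 281 kits

Annual demand D = 700 × 50 = 35,000.
With planned backorders, Q* = √(2DS/H) · √((H+B)/B).
√(2DS/H) = √(2 × 35,000 × 393 / 5.37) = 2263.384.
√((H+B)/B) = √((5.37+40.6)/40.6) = 1.0641.
Q* ≈ 2408.421.
S* = Q* · H/(H+B) = 2408.421 × 5.37/45.97 ≈ 281.340.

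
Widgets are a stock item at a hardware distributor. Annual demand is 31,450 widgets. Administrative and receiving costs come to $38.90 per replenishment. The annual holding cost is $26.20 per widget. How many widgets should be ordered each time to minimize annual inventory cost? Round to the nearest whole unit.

Q* ≈ 306 widgets

EOQ = √(2DS / H) = √(2 × 31,450 × 38.9 / 26.2).
= √(2,446,810 / 26.2) = √93,389.6947 ≈ 305.597.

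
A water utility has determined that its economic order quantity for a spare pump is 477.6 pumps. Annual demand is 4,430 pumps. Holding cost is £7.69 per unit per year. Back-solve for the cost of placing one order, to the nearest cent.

S ≈ £197.98

The basic EOQ model gives Q* = √(2DS/H); rearrange for the unknown.
From Q* = √(2DS/H): S = Q*²H / (2D) = 477.6² × 7.69 / (2 × 4,430) = 197.9800.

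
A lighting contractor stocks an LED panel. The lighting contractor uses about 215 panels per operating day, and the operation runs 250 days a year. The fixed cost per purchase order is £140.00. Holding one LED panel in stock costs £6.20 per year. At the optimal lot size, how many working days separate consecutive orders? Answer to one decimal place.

T ≈ 7.2 days

Annual demand D = 215 × 250 = 53,750.
Q* = √(2DS/H) = √(2 × 53,750 × 140 / 6.2) ≈ 1558.02.
Cycle time = Q*/D × 250 = 1558.02 / 53,750 × 250 ≈ 7.247 days.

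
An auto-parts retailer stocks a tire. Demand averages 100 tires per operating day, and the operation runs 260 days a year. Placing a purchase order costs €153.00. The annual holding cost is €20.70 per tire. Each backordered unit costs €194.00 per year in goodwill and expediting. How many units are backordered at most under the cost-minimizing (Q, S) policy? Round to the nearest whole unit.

S* ≈ 63 tires

Annual demand D = 100 × 260 = 26,000.
With planned backorders, Q* = √(2DS/H) · √((H+B)/B).
√(2DS/H) = √(2 × 26,000 × 153 / 20.7) = 619.958.
√((H+B)/B) = √((20.7+194)/194) = 1.0520.
Q* ≈ 652.195.
S* = Q* · H/(H+B) = 652.195 × 20.7/214.7 ≈ 62.880.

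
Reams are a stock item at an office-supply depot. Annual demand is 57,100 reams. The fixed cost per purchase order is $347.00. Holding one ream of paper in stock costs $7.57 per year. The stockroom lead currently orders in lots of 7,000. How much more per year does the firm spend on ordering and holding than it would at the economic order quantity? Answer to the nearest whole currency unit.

EOQ = √(2DS/H) = √(2 × 57,100 × 347 / 7.57) ≈ 2287.97.
Cost at Q* = (D/Q*)S + (Q*/2)H = √(2DSH) ≈ $17,319.91.
Cost at Q = 7,000: (57,100/7,000)×347 + (7,000/2)×7.57 = $2,830.53 + $26,495.00 = $29,325.53.
Excess = $29,325.53 − $17,319.91 = $12,005.61.

Extra cost ≈ $12,006 per year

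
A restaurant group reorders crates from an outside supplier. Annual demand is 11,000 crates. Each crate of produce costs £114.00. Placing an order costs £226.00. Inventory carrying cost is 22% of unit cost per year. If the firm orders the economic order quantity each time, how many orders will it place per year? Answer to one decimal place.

N ≈ 24.7 orders per year

Holding cost H = 0.22 × £114.00 = £25.0800 per unit per year.
Q* = √(2DS/H) = √(2 × 11,000 × 226 / 25.08) ≈ 445.25.
Orders per year = D / Q* = 11,000 / 445.25 ≈ 24.705.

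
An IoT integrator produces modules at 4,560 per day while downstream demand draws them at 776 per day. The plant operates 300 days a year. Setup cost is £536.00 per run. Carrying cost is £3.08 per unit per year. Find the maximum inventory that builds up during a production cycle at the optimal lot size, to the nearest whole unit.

I_max ≈ 8,200 modules

Annual demand D = 776 × 300 = 232,800.
Production build-up factor (1 − d/p) = 1 − 776/4,560 = 0.8298.
Q* = √(2DS / (H(1 − d/p))) = √(2 × 232,800 × 536 / (3.08 × 0.8298)).
= √(249,561,600 / 2.5559) ≈ 9881.443.
Maximum inventory = Q*(1 − d/p) = 9881.443 × 0.8298 ≈ 8199.864.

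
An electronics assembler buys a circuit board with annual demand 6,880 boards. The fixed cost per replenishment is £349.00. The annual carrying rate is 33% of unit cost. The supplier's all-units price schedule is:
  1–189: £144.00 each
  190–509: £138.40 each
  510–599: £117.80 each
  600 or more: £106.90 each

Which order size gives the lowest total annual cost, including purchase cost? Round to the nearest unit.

Holding cost per unit per year at price C is H = 0.33·C.
Candidates are each tier's EOQ (if it falls in that tier) and each price-break quantity.
Tier 1 (£144.00): EOQ = 317.9 exceeds tier's upper bound 189, so this tier is dominated.
EOQ at £138.40 = 324.3 (feasible in tier 2): TC = 6,880×£138.40 + (6,880/324.3)×349 + (324.3/2)×0.33×£138.40 = £967,001.72.
EOQ at £117.80 = 351.5 < 510, so use break Q=510: TC = 6,880×£117.80 + (6,880/510.0)×349 + (510.0/2)×0.33×£117.80 = £825,084.95.
EOQ at £106.90 = 369.0 < 600, so use break Q=600: TC = 6,880×£106.90 + (6,880/600.0)×349 + (600.0/2)×0.33×£106.90 = £750,056.97.
Lowest total cost is £750,056.97 at Q = 600.0.

Q* ≈ 600 boards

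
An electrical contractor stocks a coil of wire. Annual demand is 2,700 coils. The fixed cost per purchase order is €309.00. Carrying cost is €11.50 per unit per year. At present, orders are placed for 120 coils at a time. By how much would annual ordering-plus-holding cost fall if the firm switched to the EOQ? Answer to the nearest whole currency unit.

Extra cost ≈ €3,262 per year

EOQ = √(2DS/H) = √(2 × 2,700 × 309 / 11.5) ≈ 380.91.
Cost at Q* = (D/Q*)S + (Q*/2)H = √(2DSH) ≈ €4,380.51.
Cost at Q = 120: (2,700/120)×309 + (120/2)×11.5 = €6,952.50 + €690.00 = €7,642.50.
Excess = €7,642.50 − €4,380.51 = €3,261.99.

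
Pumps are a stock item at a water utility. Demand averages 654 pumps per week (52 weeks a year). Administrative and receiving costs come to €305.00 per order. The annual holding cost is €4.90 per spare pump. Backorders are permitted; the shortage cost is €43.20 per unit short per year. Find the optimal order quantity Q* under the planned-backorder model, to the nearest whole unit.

Annual demand D = 654 × 52 = 34,008.
With planned backorders, Q* = √(2DS/H) · √((H+B)/B).
√(2DS/H) = √(2 × 34,008 × 305 / 4.9) = 2057.583.
√((H+B)/B) = √((4.9+43.2)/43.2) = 1.0552.
Q* ≈ 2171.141.

Q* ≈ 2,171 pumps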